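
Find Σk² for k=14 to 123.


Σₖ₌14^123 k² = Σₖ₌₁^123 k² − Σₖ₌₁^13 k²
= 123·124·247/6 − 13·14·27/6
= 627874 − 819 = 627055

Σk² = 627055


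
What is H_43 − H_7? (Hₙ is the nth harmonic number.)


Σₖ₌8^43 1/k = 1/8 + 1/9 + 1/10 + ... + 1/43
= 1504686277918583399/856326196254765600
≈ 1.7571

Sum = 1504686277918583399/856326196254765600 ≈ 1.7571


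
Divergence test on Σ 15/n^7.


lim(n→∞) 15/n^7 = 0
lim aₙ = 0 → nth-term test is INCONCLUSIVE
(Need other tests; this is actually a convergent p-series with p=7 > 1)

Inconclusive (lim aₙ = 0; need another test)


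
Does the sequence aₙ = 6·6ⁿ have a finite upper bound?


aₙ = 6·6ⁿ → as n→∞, aₙ→∞ (since base 6 > 1)
No finite upper bound exists
The sequence is UNBOUNDED

Unbounded (aₙ → ∞ as n → ∞)


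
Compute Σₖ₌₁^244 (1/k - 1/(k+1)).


Telescoping: adjacent terms cancel.
= 1/1 - 1/245
= 1 - 1/245 = 244/245

Sum = 244/245


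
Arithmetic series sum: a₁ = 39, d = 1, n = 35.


aₙ = 39 + (35-1)×1 = 73
Sₙ = n(a₁+aₙ)/2 = 35×(39+73)/2
= 35×112/2 = 1960

S_35 = 1960


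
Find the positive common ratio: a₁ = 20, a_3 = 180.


r^(n-1) = aₙ/a₁
r^2 = 180/20 = 9
r = 9^(1/2)
= ±3; taking r > 0 gives r = 3

r = 3


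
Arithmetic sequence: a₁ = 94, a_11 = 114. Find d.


d = (aₙ - a₁)/(n-1)
= (114 - 94)/(11-1)
= 20/10 = 2

d = 2


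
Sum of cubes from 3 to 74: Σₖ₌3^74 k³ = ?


Σₖ₌3^74 k³ = [74·75/2]² − [2·3/2]²
= 7700625 − 9 = 7700616

Σk³ = 7700616


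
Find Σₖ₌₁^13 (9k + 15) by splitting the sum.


Σ(9k+15) = 9·Σk + 15·n
= 9·91 + 15·13
= 819 + 195 = 1014

Σ = 1014


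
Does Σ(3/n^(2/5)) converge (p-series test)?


p-series test: Σ c/n^p converges if p > 1, diverges if p ≤ 1 (constant c > 0 doesn't affect convergence).
p = 2/5
2/5 ≤ 1 → DIVERGES

Diverges (p = 2/5 ≤ 1)


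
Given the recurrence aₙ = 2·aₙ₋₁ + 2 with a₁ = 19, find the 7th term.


Computing step by step:
a_1 = 19
a_2 = 40
a_3 = 82
a_4 = 166
a_5 = 334
a_6 = 670
a_7 = 1342


a_7 = 1342


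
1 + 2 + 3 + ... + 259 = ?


n(n+1)/2 = 259×260/2 = 67340/2 = 33670

Σk = 33670


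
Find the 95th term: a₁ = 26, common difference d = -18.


aₙ = a₁ + (n-1)d
= 26 + (95-1)×-18
= 26 - 1692
= -1666

a_95 = -1666


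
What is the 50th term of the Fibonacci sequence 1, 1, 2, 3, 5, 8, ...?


Fibonacci sequence: 1, 1, 2, 3, 5, 8, 13, 21, 34, 55, 89, ...
F(50) = 12586269025

F(50) = 12586269025


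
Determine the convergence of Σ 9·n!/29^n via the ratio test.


aₙ = 9·n!/29^n
a_{n+1}/aₙ = (n+1)!/29^(n+1) × 29^n/n!  (constant 9 cancels)
= (n+1)/29
L = lim(n→∞) (n+1)/29 = ∞
L > 1 → series DIVERGES

Diverges (ratio test: L = ∞ > 1)


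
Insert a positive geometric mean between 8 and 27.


GM = √(8×27) = √216 = 14.6969

GM = 14.6969


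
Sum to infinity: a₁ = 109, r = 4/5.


S∞ = a₁/(1-r) = 109/(1 - 4/5)
= 109/(1/5)
= 545

S∞ = 545


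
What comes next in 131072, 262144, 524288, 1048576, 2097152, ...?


Pattern: powers of 2: 2ⁿ
Terms: 131072, 262144, 524288, 1048576, 2097152
Next term = 4194304

Next term = 4194304


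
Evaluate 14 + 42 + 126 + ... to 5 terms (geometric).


Sₙ = 14×(3^5 - 1)/(3 - 1)
= 14×(243 - 1)/2
= 14×242/2
= 1694

S_5 = 1694


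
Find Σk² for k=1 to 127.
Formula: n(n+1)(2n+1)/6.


n = 127
n(n+1)(2n+1)/6 = 127×128×255/6
= 4145280/6 = 690880

Σk² = 690880


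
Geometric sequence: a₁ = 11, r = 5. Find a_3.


aₙ = a₁·r^(n-1)
= 11×5^2
= 11×25
= 275

a_3 = 275


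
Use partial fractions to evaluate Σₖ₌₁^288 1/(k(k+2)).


1/(k(k+2)) = (1/2)·(1/k - 1/(k+2)) (partial fractions)
Telescoping: Σ = (1/2)·(1 + 1/2 - 1/289 - 1/290) = 31284/41905

Sum = 31284/41905


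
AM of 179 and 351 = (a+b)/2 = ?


AM = (179 + 351)/2 = 530/2 = 265

AM = 265


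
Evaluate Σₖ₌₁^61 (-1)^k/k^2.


S = -1 + 1/4 - 1/9 + 1/16 - 1/25 + 1/36 - 1/49 + 1/64 ± ...
= -0.8226
(Full series converges to -π²/12 ≈ -0.8225)

S_61 = -0.8226


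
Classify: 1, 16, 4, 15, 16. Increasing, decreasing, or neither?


Differences: 15, -12, 11, 1
Difference at position 1 is +15 (> 0) but position 2 is -12 (< 0) — sequence both rises and falls
→ NOT monotonic

Not monotonic


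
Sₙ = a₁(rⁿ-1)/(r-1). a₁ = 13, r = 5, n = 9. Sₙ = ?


Sₙ = 13×(5^9 - 1)/(5 - 1)
= 13×(1953125 - 1)/4
= 13×1953124/4
= 6347653

S_9 = 6347653


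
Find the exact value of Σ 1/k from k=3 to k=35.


Σₖ₌3^35 1/k = 1/3 + 1/4 + 1/5 + ... + 1/35
= 34745876421709/13127595717600
≈ 2.6468

Sum = 34745876421709/13127595717600 ≈ 2.6468


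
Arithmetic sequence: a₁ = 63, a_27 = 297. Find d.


d = (aₙ - a₁)/(n-1)
= (297 - 63)/(27-1)
= 234/26 = 9

d = 9


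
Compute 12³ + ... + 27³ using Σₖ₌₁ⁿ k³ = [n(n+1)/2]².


Σₖ₌12^27 k³ = [27·28/2]² − [11·12/2]²
= 142884 − 4356 = 138528

Σk³ = 138528


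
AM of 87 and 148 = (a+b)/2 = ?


AM = (87 + 148)/2 = 235/2 = 117.5

AM = 117.5


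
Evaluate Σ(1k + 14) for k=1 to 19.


Σ(1k+14) = 1·Σk + 14·n
= 1·190 + 14·19
= 190 + 266 = 456

Σ = 456


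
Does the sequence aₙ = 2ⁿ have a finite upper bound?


aₙ = 2ⁿ → as n→∞, aₙ→∞ (since base 2 > 1)
No finite upper bound exists
The sequence is UNBOUNDED

Unbounded (aₙ → ∞ as n → ∞)


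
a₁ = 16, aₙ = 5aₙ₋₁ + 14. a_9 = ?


Computing step by step:
a_1 = 16
a_2 = 94
a_3 = 484
a_4 = 2434
a_5 = 12184
a_6 = 60934
a_7 = 304684
a_8 = 1523434
a_9 = 7617184


a_9 = 7617184


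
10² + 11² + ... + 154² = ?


Σₖ₌10^154 k² = Σₖ₌₁^154 k² − Σₖ₌₁^9 k²
= 154·155·309/6 − 9·10·19/6
= 1229305 − 285 = 1229020

Σk² = 1229020


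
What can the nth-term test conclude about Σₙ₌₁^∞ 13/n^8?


lim(n→∞) 13/n^8 = 0
lim aₙ = 0 → nth-term test is INCONCLUSIVE
(Need other tests; this is actually a convergent p-series with p=8 > 1)

Inconclusive (lim aₙ = 0; need another test)


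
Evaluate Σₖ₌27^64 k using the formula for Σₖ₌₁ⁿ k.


Σₖ₌27^64 k = Σₖ₌₁^64 k − Σₖ₌₁^26 k
= 64·65/2 − 26·27/2
= 2080 − 351 = 1729

Σk = 1729


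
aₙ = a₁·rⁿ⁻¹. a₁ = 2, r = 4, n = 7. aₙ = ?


aₙ = a₁·r^(n-1)
= 2×4^6
= 2×4096
= 8192

a_7 = 8192


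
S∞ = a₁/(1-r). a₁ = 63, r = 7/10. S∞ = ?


S∞ = a₁/(1-r) = 63/(1 - 7/10)
= 63/(3/10)
= 210

S∞ = 210


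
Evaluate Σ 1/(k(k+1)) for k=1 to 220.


1/(k(k+1)) = 1/k - 1/(k+1) (partial fractions)
Telescoping: Σ = 1 - 1/221 = 220/221

Sum = 220/221


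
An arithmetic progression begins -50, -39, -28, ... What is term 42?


aₙ = a₁ + (n-1)d
= -50 + (42-1)×11
= -50 + 451
= 401

a_42 = 401


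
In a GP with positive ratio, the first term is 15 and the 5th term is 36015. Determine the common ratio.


r^(n-1) = aₙ/a₁
r^4 = 36015/15 = 2401
r = 2401^(1/4)
= ±7; taking r > 0 gives r = 7

r = 7


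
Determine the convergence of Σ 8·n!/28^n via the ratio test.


aₙ = 8·n!/28^n
a_{n+1}/aₙ = (n+1)!/28^(n+1) × 28^n/n!  (constant 8 cancels)
= (n+1)/28
L = lim(n→∞) (n+1)/28 = ∞
L > 1 → series DIVERGES

Diverges (ratio test: L = ∞ > 1)


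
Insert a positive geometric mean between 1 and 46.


GM = √(1×46) = √46 = 6.7823

GM = 6.7823


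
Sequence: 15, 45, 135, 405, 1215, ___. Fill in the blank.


Pattern: geometric (r=3)
Terms: 15, 45, 135, 405, 1215
Next term = 3645

Next term = 3645


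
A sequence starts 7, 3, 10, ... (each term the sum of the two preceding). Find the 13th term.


Computing iteratively: 7, 3, 10, 13, 23, 36, 59, 95, 154, 249, 403, 652, ...
a_13 = 1055

a_13 = 1055


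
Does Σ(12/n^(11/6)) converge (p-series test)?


p-series test: Σ c/n^p converges if p > 1, diverges if p ≤ 1 (constant c > 0 doesn't affect convergence).
p = 11/6
11/6 > 1 → CONVERGES

Converges (p = 11/6 > 1)


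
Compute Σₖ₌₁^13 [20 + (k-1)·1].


aₙ = 20 + (13-1)×1 = 32
Sₙ = n(a₁+aₙ)/2 = 13×(20+32)/2
= 13×52/2 = 338

S_13 = 338


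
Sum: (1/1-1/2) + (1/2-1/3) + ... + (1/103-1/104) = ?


Telescoping: adjacent terms cancel.
= 1/1 - 1/104
= 1 - 1/104 = 103/104

Sum = 103/104


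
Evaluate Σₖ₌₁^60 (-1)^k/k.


S = -1 + 1/2 - 1/3 + 1/4 - 1/5 + 1/6 - 1/7 + 1/8 ± ...
= -0.6849
(Full series converges to -ln(2) ≈ -0.6931)

S_60 = -0.6849


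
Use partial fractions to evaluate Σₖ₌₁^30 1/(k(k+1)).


1/(k(k+1)) = 1/k - 1/(k+1) (partial fractions)
Telescoping: Σ = 1 - 1/31 = 30/31

Sum = 30/31


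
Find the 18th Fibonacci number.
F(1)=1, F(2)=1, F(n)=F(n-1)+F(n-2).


Fibonacci sequence: 1, 1, 2, 3, 5, 8, 13, 21, 34, 55, 89, ...
F(18) = 2584

F(18) = 2584


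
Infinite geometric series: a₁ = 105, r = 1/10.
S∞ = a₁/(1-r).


S∞ = a₁/(1-r) = 105/(1 - 1/10)
= 105/(9/10)
= 350/3

S∞ = 350/3


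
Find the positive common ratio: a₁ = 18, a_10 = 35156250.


r^(n-1) = aₙ/a₁
r^9 = 35156250/18 = 1953125
r = 1953125^(1/9)
= 5

r = 5


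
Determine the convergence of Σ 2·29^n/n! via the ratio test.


aₙ = 2·29^n/n!
a_{n+1}/aₙ = 29^(n+1)/(n+1)! × n!/29^n  (constant 2 cancels)
= 29/(n+1)
L = lim(n→∞) 29/(n+1) = 0
L < 1 → series CONVERGES

Converges (ratio test: L = 0 < 1)


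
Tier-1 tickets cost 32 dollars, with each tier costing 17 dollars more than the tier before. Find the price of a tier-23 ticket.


aₙ = a₁ + (n-1)d
= 32 + (23-1)×17
= 32 + 374
= 406

a_23 = 406


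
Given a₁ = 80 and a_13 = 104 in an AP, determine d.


d = (aₙ - a₁)/(n-1)
= (104 - 80)/(13-1)
= 24/12 = 2

d = 2


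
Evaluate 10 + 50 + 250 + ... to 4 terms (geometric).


Sₙ = 10×(5^4 - 1)/(5 - 1)
= 10×(625 - 1)/4
= 10×624/4
= 1560

S_4 = 1560


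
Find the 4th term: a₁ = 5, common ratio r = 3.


aₙ = a₁·r^(n-1)
= 5×3^3
= 5×27
= 135

a_4 = 135


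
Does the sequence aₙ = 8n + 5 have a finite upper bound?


aₙ = 8n + 5 → as n→∞, aₙ→∞
No finite upper bound exists
The sequence is UNBOUNDED

Unbounded (aₙ → ∞ as n → ∞)


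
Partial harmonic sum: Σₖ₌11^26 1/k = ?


Σₖ₌11^26 1/k = 1/11 + 1/12 + 1/13 + ... + 1/26
= 24775394731/26771144400
≈ 0.9255

Sum = 24775394731/26771144400 ≈ 0.9255


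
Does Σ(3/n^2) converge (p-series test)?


p-series test: Σ c/n^p converges if p > 1, diverges if p ≤ 1 (constant c > 0 doesn't affect convergence).
p = 2
2 > 1 → CONVERGES

Converges (p = 2 > 1)


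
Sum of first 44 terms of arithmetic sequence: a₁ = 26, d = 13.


aₙ = 26 + (44-1)×13 = 585
Sₙ = n(a₁+aₙ)/2 = 44×(26+585)/2
= 44×611/2 = 13442

S_44 = 13442


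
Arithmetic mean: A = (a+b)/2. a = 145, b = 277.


AM = (145 + 277)/2 = 422/2 = 211

AM = 211


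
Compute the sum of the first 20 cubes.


n(n+1)/2 = 20×21/2 = 210
Σk³ = 210² = 44100

Σk³ = 44100


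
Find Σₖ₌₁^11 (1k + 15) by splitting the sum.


Σ(1k+15) = 1·Σk + 15·n
= 1·66 + 15·11
= 66 + 165 = 231

Σ = 231


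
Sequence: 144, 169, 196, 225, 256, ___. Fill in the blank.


Pattern: perfect squares: n²
Terms: 144, 169, 196, 225, 256
Next term = 289

Next term = 289


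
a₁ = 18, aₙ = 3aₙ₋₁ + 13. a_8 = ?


Computing step by step:
a_1 = 18
a_2 = 67
a_3 = 214
a_4 = 655
a_5 = 1978
a_6 = 5947
a_7 = 17854
a_8 = 53575


a_8 = 53575


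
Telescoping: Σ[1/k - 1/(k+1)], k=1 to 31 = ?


Telescoping: adjacent terms cancel.
= 1/1 - 1/32
= 1 - 1/32 = 31/32

Sum = 31/32


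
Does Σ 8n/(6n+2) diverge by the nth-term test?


lim(n→∞) 8n/(6n+2) = 8/6 = 4/3  (divide numerator and denominator by n)
lim aₙ = 4/3 ≠ 0 → series DIVERGES

Diverges (lim aₙ = 4/3 ≠ 0)


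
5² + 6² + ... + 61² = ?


Σₖ₌5^61 k² = Σₖ₌₁^61 k² − Σₖ₌₁^4 k²
= 61·62·123/6 − 4·5·9/6
= 77531 − 30 = 77501

Σk² = 77501


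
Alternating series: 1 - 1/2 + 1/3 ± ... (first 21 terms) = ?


S = 1 - 1/2 + 1/3 - 1/4 + 1/5 - 1/6 + 1/7 - 1/8 ± ...
= 0.7164
(Full series converges to +ln(2) ≈ +0.6931)

S_21 = 0.7164


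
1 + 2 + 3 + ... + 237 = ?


n(n+1)/2 = 237×238/2 = 56406/2 = 28203

Σk = 28203


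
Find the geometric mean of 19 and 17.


GM = √(19×17) = √323 = 17.9722

GM = 17.9722


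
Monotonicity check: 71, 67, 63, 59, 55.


Differences: -4, -4, -4, -4
All differences < 0 → strictly DECREASING

Monotonically decreasing


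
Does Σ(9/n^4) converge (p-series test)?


p-series test: Σ c/n^p converges if p > 1, diverges if p ≤ 1 (constant c > 0 doesn't affect convergence).
p = 4
4 > 1 → CONVERGES

Converges (p = 4 > 1)


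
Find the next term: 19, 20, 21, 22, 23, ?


Pattern: arithmetic (d=1)
Terms: 19, 20, 21, 22, 23
Next term = 24

Next term = 24


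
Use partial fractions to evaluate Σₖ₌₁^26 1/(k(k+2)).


1/(k(k+2)) = (1/2)·(1/k - 1/(k+2)) (partial fractions)
Telescoping: Σ = (1/2)·(1 + 1/2 - 1/27 - 1/28) = 1079/1512

Sum = 1079/1512


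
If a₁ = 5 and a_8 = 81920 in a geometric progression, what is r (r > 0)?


r^(n-1) = aₙ/a₁
r^7 = 81920/5 = 16384
r = 16384^(1/7)
= 4

r = 4


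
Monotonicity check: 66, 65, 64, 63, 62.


Differences: -1, -1, -1, -1
All differences < 0 → strictly DECREASING

Monotonically decreasing


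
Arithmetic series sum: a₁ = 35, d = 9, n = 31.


aₙ = 35 + (31-1)×9 = 305
Sₙ = n(a₁+aₙ)/2 = 31×(35+305)/2
= 31×340/2 = 5270

S_31 = 5270


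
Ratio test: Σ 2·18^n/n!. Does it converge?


aₙ = 2·18^n/n!
a_{n+1}/aₙ = 18^(n+1)/(n+1)! × n!/18^n  (constant 2 cancels)
= 18/(n+1)
L = lim(n→∞) 18/(n+1) = 0
L < 1 → series CONVERGES

Converges (ratio test: L = 0 < 1)


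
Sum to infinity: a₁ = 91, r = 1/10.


S∞ = a₁/(1-r) = 91/(1 - 1/10)
= 91/(9/10)
= 910/9

S∞ = 910/9


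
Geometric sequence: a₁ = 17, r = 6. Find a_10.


aₙ = a₁·r^(n-1)
= 17×6^9
= 17×10077696
= 171320832

a_10 = 171320832


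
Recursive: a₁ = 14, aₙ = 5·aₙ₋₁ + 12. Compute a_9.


Computing step by step:
a_1 = 14
a_2 = 82
a_3 = 422
a_4 = 2122
a_5 = 10622
a_6 = 53122
a_7 = 265622
a_8 = 1328122
a_9 = 6640622


a_9 = 6640622


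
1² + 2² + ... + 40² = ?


n = 40
n(n+1)(2n+1)/6 = 40×41×81/6
= 132840/6 = 22140

Σk² = 22140


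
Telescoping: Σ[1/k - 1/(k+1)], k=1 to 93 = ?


Telescoping: adjacent terms cancel.
= 1/1 - 1/94
= 1 - 1/94 = 93/94

Sum = 93/94


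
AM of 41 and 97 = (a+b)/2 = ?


AM = (41 + 97)/2 = 138/2 = 69

AM = 69


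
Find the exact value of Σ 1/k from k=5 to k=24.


Σₖ₌5^24 1/k = 1/5 + 1/6 + 1/7 + ... + 1/24
= 604180055/356948592
≈ 1.6926

Sum = 604180055/356948592 ≈ 1.6926


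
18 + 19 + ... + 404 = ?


Σₖ₌18^404 k = Σₖ₌₁^404 k − Σₖ₌₁^17 k
= 404·405/2 − 17·18/2
= 81810 − 153 = 81657

Σk = 81657


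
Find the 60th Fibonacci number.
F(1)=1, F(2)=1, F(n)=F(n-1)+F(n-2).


Fibonacci sequence: 1, 1, 2, 3, 5, 8, 13, 21, 34, 55, 89, ...
F(60) = 1548008755920

F(60) = 1548008755920


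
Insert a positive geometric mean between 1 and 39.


GM = √(1×39) = √39 = 6.245

GM = 6.245


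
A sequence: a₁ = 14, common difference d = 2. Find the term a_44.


aₙ = a₁ + (n-1)d
= 14 + (44-1)×2
= 14 + 86
= 100

a_44 = 100


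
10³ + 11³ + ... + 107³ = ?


Σₖ₌10^107 k³ = [107·108/2]² − [9·10/2]²
= 33385284 − 2025 = 33383259

Σk³ = 33383259


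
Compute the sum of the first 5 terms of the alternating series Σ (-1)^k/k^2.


S = -1 + 1/4 - 1/9 + 1/16 - 1/25
= -0.8386
(Full series converges to -π²/12 ≈ -0.8225)

S_5 = -0.8386


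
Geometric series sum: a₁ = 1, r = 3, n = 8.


Sₙ = 1×(3^8 - 1)/(3 - 1)
= 1×(6561 - 1)/2
= 1×6560/2
= 3280

S_8 = 3280


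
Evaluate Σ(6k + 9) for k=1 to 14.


Σ(6k+9) = 6·Σk + 9·n
= 6·105 + 9·14
= 630 + 126 = 756

Σ = 756


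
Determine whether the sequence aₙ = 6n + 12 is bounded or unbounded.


aₙ = 6n + 12 → as n→∞, aₙ→∞
No finite upper bound exists
The sequence is UNBOUNDED

Unbounded (aₙ → ∞ as n → ∞)


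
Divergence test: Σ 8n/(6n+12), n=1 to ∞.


lim(n→∞) 8n/(6n+12) = 8/6 = 4/3  (divide numerator and denominator by n)
lim aₙ = 4/3 ≠ 0 → series DIVERGES

Diverges (lim aₙ = 4/3 ≠ 0)


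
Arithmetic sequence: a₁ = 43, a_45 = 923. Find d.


d = (aₙ - a₁)/(n-1)
= (923 - 43)/(45-1)
= 880/44 = 20

d = 20


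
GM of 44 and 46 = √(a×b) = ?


GM = √(44×46) = √2024 = 44.9889

GM = 44.9889


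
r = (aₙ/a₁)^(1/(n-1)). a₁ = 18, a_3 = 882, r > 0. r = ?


r^(n-1) = aₙ/a₁
r^2 = 882/18 = 49
r = 49^(1/2)
= ±7; taking r > 0 gives r = 7

r = 7


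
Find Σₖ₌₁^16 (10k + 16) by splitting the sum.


Σ(10k+16) = 10·Σk + 16·n
= 10·136 + 16·16
= 1360 + 256 = 1616

Σ = 1616


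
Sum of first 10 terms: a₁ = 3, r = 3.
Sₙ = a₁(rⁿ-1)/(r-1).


Sₙ = 3×(3^10 - 1)/(3 - 1)
= 3×(59049 - 1)/2
= 3×59048/2
= 88572

S_10 = 88572


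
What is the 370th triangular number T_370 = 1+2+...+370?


n(n+1)/2 = 370×371/2 = 137270/2 = 68635

Σk = 68635


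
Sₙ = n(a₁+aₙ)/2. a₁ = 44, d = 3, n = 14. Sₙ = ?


aₙ = 44 + (14-1)×3 = 83
Sₙ = n(a₁+aₙ)/2 = 14×(44+83)/2
= 14×127/2 = 889

S_14 = 889


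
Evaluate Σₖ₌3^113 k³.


Σₖ₌3^113 k³ = [113·114/2]² − [2·3/2]²
= 41486481 − 9 = 41486472

Σk³ = 41486472


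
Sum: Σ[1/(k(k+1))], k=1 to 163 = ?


1/(k(k+1)) = 1/k - 1/(k+1) (partial fractions)
Telescoping: Σ = 1 - 1/164 = 163/164

Sum = 163/164


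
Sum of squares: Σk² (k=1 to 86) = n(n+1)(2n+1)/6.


n = 86
n(n+1)(2n+1)/6 = 86×87×173/6
= 1294386/6 = 215731

Σk² = 215731


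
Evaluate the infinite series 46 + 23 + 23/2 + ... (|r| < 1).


S∞ = a₁/(1-r) = 46/(1 - 1/2)
= 46/(1/2)
= 92

S∞ = 92


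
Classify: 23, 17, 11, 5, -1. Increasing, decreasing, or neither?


Differences: -6, -6, -6, -6
All differences < 0 → strictly DECREASING

Monotonically decreasing


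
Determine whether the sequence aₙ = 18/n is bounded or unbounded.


a₁ = 18, a₂ = 18/2, a₃ = 18/3, ...
0 < aₙ ≤ 18 for all n ≥ 1
Lower bound: 0, Upper bound: 18
The sequence IS bounded

Bounded (0 < aₙ ≤ 18)


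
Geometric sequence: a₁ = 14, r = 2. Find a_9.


aₙ = a₁·r^(n-1)
= 14×2^8
= 14×256
= 3584

a_9 = 3584


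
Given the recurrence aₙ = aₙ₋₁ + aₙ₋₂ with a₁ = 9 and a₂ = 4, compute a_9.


Computing iteratively: 9, 4, 13, 17, 30, 47, 77, 124, 201
a_9 = 201

a_9 = 201


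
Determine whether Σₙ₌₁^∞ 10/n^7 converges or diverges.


p-series test: Σ c/n^p converges if p > 1, diverges if p ≤ 1 (constant c > 0 doesn't affect convergence).
p = 7
7 > 1 → CONVERGES

Converges (p = 7 > 1)


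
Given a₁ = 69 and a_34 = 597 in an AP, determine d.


d = (aₙ - a₁)/(n-1)
= (597 - 69)/(34-1)
= 528/33 = 16

d = 16


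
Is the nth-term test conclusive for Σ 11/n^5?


lim(n→∞) 11/n^5 = 0
lim aₙ = 0 → nth-term test is INCONCLUSIVE
(Need other tests; this is actually a convergent p-series with p=5 > 1)

Inconclusive (lim aₙ = 0; need another test)


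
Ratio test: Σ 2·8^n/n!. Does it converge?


aₙ = 2·8^n/n!
a_{n+1}/aₙ = 8^(n+1)/(n+1)! × n!/8^n  (constant 2 cancels)
= 8/(n+1)
L = lim(n→∞) 8/(n+1) = 0
L < 1 → series CONVERGES

Converges (ratio test: L = 0 < 1)


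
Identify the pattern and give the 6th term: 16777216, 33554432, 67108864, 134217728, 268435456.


Pattern: powers of 2: 2ⁿ
Terms: 16777216, 33554432, 67108864, 134217728, 268435456
Next term = 536870912

Next term = 536870912


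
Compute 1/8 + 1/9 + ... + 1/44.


Σₖ₌8^44 1/k = 1/8 + 1/9 + 1/10 + ... + 1/44
= 16765630606168108789/9419588158802421600
≈ 1.7799

Sum = 16765630606168108789/9419588158802421600 ≈ 1.7799


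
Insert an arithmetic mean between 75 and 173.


AM = (75 + 173)/2 = 248/2 = 124

AM = 124


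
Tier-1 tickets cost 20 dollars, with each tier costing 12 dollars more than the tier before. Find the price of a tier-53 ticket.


aₙ = a₁ + (n-1)d
= 20 + (53-1)×12
= 20 + 624
= 644

a_53 = 644


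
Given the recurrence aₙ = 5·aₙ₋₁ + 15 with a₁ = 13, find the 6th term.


Computing step by step:
a_1 = 13
a_2 = 80
a_3 = 415
a_4 = 2090
a_5 = 10465
a_6 = 52340


a_6 = 52340


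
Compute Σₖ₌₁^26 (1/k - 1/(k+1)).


Telescoping: adjacent terms cancel.
= 1/1 - 1/27
= 1 - 1/27 = 26/27

Sum = 26/27


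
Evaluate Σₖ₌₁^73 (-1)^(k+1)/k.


S = 1 - 1/2 + 1/3 - 1/4 + 1/5 - 1/6 + 1/7 - 1/8 ± ...
= 0.6999
(Full series converges to +ln(2) ≈ +0.6931)

S_73 = 0.6999


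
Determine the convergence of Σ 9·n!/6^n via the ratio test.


aₙ = 9·n!/6^n
a_{n+1}/aₙ = (n+1)!/6^(n+1) × 6^n/n!  (constant 9 cancels)
= (n+1)/6
L = lim(n→∞) (n+1)/6 = ∞
L > 1 → series DIVERGES

Diverges (ratio test: L = ∞ > 1)


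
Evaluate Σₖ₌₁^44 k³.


n(n+1)/2 = 44×45/2 = 990
Σk³ = 990² = 980100

Σk³ = 980100


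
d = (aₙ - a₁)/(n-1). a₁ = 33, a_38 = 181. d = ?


d = (aₙ - a₁)/(n-1)
= (181 - 33)/(38-1)
= 148/37 = 4

d = 4


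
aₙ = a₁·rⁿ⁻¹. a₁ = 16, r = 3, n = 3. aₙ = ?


aₙ = a₁·r^(n-1)
= 16×3^2
= 16×9
= 144

a_3 = 144


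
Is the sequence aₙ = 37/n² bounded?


a₁ = 37, a₂ = 37/4, a₃ = 37/9, ...
0 < aₙ ≤ 37 for all n ≥ 1
The sequence IS bounded

Bounded (0 < aₙ ≤ 37)


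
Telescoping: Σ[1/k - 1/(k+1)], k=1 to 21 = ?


Telescoping: adjacent terms cancel.
= 1/1 - 1/22
= 1 - 1/22 = 21/22

Sum = 21/22


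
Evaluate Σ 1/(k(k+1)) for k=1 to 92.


1/(k(k+1)) = 1/k - 1/(k+1) (partial fractions)
Telescoping: Σ = 1 - 1/93 = 92/93

Sum = 92/93


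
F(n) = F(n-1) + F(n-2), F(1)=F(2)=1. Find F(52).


Fibonacci sequence: 1, 1, 2, 3, 5, 8, 13, 21, 34, 55, 89, ...
F(52) = 32951280099

F(52) = 32951280099


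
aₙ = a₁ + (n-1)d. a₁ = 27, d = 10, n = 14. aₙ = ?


aₙ = a₁ + (n-1)d
= 27 + (14-1)×10
= 27 + 130
= 157

a_14 = 157


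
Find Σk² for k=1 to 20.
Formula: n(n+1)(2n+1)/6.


n = 20
n(n+1)(2n+1)/6 = 20×21×41/6
= 17220/6 = 2870

Σk² = 2870


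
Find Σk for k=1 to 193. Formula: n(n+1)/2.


n(n+1)/2 = 193×194/2 = 37442/2 = 18721

Σk = 18721


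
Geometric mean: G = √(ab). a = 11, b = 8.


GM = √(11×8) = √88 = 9.3808

GM = 9.3808


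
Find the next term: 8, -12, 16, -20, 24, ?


Pattern: alternating sign, magnitude arithmetic (d=4)
Terms: 8, -12, 16, -20, 24
Next term = -28

Next term = -28


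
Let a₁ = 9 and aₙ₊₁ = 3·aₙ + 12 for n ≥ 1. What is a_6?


Computing step by step:
a_1 = 9
a_2 = 39
a_3 = 129
a_4 = 399
a_5 = 1209
a_6 = 3639


a_6 = 3639


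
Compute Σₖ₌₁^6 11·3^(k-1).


Sₙ = 11×(3^6 - 1)/(3 - 1)
= 11×(729 - 1)/2
= 11×728/2
= 4004

S_6 = 4004


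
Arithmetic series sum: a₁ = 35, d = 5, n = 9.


aₙ = 35 + (9-1)×5 = 75
Sₙ = n(a₁+aₙ)/2 = 9×(35+75)/2
= 9×110/2 = 495

S_9 = 495


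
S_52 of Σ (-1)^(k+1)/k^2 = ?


S = 1 - 1/4 + 1/9 - 1/16 + 1/25 - 1/36 + 1/49 - 1/64 ± ...
= 0.8223
(Full series converges to +π²/12 ≈ +0.8225)

S_52 = 0.8223


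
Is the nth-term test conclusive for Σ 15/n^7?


lim(n→∞) 15/n^7 = 0
lim aₙ = 0 → nth-term test is INCONCLUSIVE
(Need other tests; this is actually a convergent p-series with p=7 > 1)

Inconclusive (lim aₙ = 0; need another test)


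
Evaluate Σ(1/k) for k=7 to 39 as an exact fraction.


Σₖ₌7^39 1/k = 1/7 + 1/8 + 1/9 + ... + 1/39
= 876018803354593/485721041551200
≈ 1.8035

Sum = 876018803354593/485721041551200 ≈ 1.8035


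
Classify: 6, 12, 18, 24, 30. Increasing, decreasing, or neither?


Differences: 6, 6, 6, 6
All differences > 0 → strictly INCREASING

Monotonically increasing


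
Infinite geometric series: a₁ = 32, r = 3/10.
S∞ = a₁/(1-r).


S∞ = a₁/(1-r) = 32/(1 - 3/10)
= 32/(7/10)
= 320/7

S∞ = 320/7


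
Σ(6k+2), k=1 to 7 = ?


Σ(6k+2) = 6·Σk + 2·n
= 6·28 + 2·7
= 168 + 14 = 182

Σ = 182


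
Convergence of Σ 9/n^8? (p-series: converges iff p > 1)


p-series test: Σ c/n^p converges if p > 1, diverges if p ≤ 1 (constant c > 0 doesn't affect convergence).
p = 8
8 > 1 → CONVERGES

Converges (p = 8 > 1)


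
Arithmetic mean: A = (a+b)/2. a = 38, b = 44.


AM = (38 + 44)/2 = 82/2 = 41

AM = 41


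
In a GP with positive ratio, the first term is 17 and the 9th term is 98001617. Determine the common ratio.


r^(n-1) = aₙ/a₁
r^8 = 98001617/17 = 5764801
r = 5764801^(1/8)
= ±7; taking r > 0 gives r = 7

r = 7


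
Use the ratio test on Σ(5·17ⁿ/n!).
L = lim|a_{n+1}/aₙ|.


aₙ = 5·17^n/n!
a_{n+1}/aₙ = 17^(n+1)/(n+1)! × n!/17^n  (constant 5 cancels)
= 17/(n+1)
L = lim(n→∞) 17/(n+1) = 0
L < 1 → series CONVERGES

Converges (ratio test: L = 0 < 1)


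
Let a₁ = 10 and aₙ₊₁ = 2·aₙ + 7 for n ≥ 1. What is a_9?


Computing step by step:
a_1 = 10
a_2 = 27
a_3 = 61
a_4 = 129
a_5 = 265
a_6 = 537
a_7 = 1081
a_8 = 2169
a_9 = 4345


a_9 = 4345


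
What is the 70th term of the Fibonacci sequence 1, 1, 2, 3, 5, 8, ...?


Fibonacci sequence: 1, 1, 2, 3, 5, 8, 13, 21, 34, 55, 89, ...
F(70) = 190392490709135

F(70) = 190392490709135


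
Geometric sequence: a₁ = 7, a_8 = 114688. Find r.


r^(n-1) = aₙ/a₁
r^7 = 114688/7 = 16384
r = 16384^(1/7)
= 4

r = 4


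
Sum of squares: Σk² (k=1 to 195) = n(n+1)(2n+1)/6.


n = 195
n(n+1)(2n+1)/6 = 195×196×391/6
= 14944020/6 = 2490670

Σk² = 2490670


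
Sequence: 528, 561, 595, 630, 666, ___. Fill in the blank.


Pattern: triangular numbers: n(n+1)/2
Terms: 528, 561, 595, 630, 666
Next term = 703

Next term = 703


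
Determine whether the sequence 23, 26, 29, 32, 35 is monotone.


Differences: 3, 3, 3, 3
All differences > 0 → strictly INCREASING

Monotonically increasing


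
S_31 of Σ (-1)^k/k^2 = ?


S = -1 + 1/4 - 1/9 + 1/16 - 1/25 + 1/36 - 1/49 + 1/64 ± ...
= -0.823
(Full series converges to -π²/12 ≈ -0.8225)

S_31 = -0.823


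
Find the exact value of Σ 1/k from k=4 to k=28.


Σₖ₌4^28 1/k = 1/4 + 1/5 + 1/6 + ... + 1/28
= 168163294703/80313433200
≈ 2.0938

Sum = 168163294703/80313433200 ≈ 2.0938


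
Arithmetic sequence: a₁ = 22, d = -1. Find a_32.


aₙ = a₁ + (n-1)d
= 22 + (32-1)×-1
= 22 - 31
= -9

a_32 = -9


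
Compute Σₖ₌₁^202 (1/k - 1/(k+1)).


Telescoping: adjacent terms cancel.
= 1/1 - 1/203
= 1 - 1/203 = 202/203

Sum = 202/203


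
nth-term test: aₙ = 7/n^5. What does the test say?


lim(n→∞) 7/n^5 = 0
lim aₙ = 0 → nth-term test is INCONCLUSIVE
(Need other tests; this is actually a convergent p-series with p=5 > 1)

Inconclusive (lim aₙ = 0; need another test)


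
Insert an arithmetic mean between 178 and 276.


AM = (178 + 276)/2 = 454/2 = 227

AM = 227


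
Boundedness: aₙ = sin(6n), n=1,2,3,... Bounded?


For all n, -1 ≤ sin(6n) ≤ 1, so -1 ≤ sin(6n) ≤ 1
Lower bound: -1, Upper bound: 1
The sequence IS bounded

Bounded (-1 ≤ aₙ ≤ 1)


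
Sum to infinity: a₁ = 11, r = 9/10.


S∞ = a₁/(1-r) = 11/(1 - 9/10)
= 11/(1/10)
= 110

S∞ = 110


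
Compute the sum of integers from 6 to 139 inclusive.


Σₖ₌6^139 k = Σₖ₌₁^139 k − Σₖ₌₁^5 k
= 139·140/2 − 5·6/2
= 9730 − 15 = 9715

Σk = 9715


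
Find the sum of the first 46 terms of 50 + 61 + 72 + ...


aₙ = 50 + (46-1)×11 = 545
Sₙ = n(a₁+aₙ)/2 = 46×(50+545)/2
= 46×595/2 = 13685

S_46 = 13685


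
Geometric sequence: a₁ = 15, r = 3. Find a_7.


aₙ = a₁·r^(n-1)
= 15×3^6
= 15×729
= 10935

a_7 = 10935


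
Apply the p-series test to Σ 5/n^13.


p-series test: Σ c/n^p converges if p > 1, diverges if p ≤ 1 (constant c > 0 doesn't affect convergence).
p = 13
13 > 1 → CONVERGES

Converges (p = 13 > 1)


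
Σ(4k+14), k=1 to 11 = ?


Σ(4k+14) = 4·Σk + 14·n
= 4·66 + 14·11
= 264 + 154 = 418

Σ = 418


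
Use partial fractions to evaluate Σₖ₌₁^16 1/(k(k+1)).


1/(k(k+1)) = 1/k - 1/(k+1) (partial fractions)
Telescoping: Σ = 1 - 1/17 = 16/17

Sum = 16/17


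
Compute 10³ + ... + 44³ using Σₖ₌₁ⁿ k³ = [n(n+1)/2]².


Σₖ₌10^44 k³ = [44·45/2]² − [9·10/2]²
= 980100 − 2025 = 978075

Σk³ = 978075


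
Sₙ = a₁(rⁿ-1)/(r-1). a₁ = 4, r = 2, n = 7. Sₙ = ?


Sₙ = 4×(2^7 - 1)/(2 - 1)
= 4×(128 - 1)/1
= 4×127/1
= 508

S_7 = 508


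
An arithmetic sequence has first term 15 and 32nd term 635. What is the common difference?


d = (aₙ - a₁)/(n-1)
= (635 - 15)/(32-1)
= 620/31 = 20

d = 20


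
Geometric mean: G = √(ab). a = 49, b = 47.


GM = √(49×47) = √2303 = 47.9896

GM = 47.9896


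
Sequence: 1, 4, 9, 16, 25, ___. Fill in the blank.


Pattern: perfect squares: n²
Terms: 1, 4, 9, 16, 25
Next term = 36

Next term = 36


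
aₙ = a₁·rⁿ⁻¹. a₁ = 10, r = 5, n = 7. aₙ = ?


aₙ = a₁·r^(n-1)
= 10×5^6
= 10×15625
= 156250

a_7 = 156250


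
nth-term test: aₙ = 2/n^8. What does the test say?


lim(n→∞) 2/n^8 = 0
lim aₙ = 0 → nth-term test is INCONCLUSIVE
(Need other tests; this is actually a convergent p-series with p=8 > 1)

Inconclusive (lim aₙ = 0; need another test)


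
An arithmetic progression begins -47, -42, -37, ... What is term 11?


aₙ = a₁ + (n-1)d
= -47 + (11-1)×5
= -47 + 50
= 3

a_11 = 3


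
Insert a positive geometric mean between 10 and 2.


GM = √(10×2) = √20 = 4.4721

GM = 4.4721


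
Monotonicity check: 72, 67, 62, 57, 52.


Differences: -5, -5, -5, -5
All differences < 0 → strictly DECREASING

Monotonically decreasing


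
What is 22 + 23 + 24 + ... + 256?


Σₖ₌22^256 k = Σₖ₌₁^256 k − Σₖ₌₁^21 k
= 256·257/2 − 21·22/2
= 32896 − 231 = 32665

Σk = 32665


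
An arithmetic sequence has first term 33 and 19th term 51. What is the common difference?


d = (aₙ - a₁)/(n-1)
= (51 - 33)/(19-1)
= 18/18 = 1

d = 1


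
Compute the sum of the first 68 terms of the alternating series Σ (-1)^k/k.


S = -1 + 1/2 - 1/3 + 1/4 - 1/5 + 1/6 - 1/7 + 1/8 ± ...
= -0.6858
(Full series converges to -ln(2) ≈ -0.6931)

S_68 = -0.6858


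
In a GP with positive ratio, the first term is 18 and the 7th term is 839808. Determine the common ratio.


r^(n-1) = aₙ/a₁
r^6 = 839808/18 = 46656
r = 46656^(1/6)
= ±6; taking r > 0 gives r = 6

r = 6


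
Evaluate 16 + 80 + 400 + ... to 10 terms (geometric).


Sₙ = 16×(5^10 - 1)/(5 - 1)
= 16×(9765625 - 1)/4
= 16×9765624/4
= 39062496

S_10 = 39062496


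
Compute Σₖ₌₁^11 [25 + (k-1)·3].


aₙ = 25 + (11-1)×3 = 55
Sₙ = n(a₁+aₙ)/2 = 11×(25+55)/2
= 11×80/2 = 440

S_11 = 440


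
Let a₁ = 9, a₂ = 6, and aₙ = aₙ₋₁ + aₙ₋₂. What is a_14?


Computing iteratively: 9, 6, 15, 21, 36, 57, 93, 150, 243, 393, 636, 1029, ...
a_14 = 2694

a_14 = 2694


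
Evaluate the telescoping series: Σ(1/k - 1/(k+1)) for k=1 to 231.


Telescoping: adjacent terms cancel.
= 1/1 - 1/232
= 1 - 1/232 = 231/232

Sum = 231/232


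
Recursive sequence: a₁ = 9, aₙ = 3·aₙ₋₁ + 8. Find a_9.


Computing step by step:
a_1 = 9
a_2 = 35
a_3 = 113
a_4 = 347
a_5 = 1049
a_6 = 3155
a_7 = 9473
a_8 = 28427
a_9 = 85289


a_9 = 85289


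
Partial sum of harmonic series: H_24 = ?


H_24 = 1/1 + 1/2 + 1/3 + ... + 1/24
= 1347822955/356948592
≈ 3.776

H_24 = 1347822955/356948592 ≈ 3.776


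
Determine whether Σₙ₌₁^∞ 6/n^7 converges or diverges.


p-series test: Σ c/n^p converges if p > 1, diverges if p ≤ 1 (constant c > 0 doesn't affect convergence).
p = 7
7 > 1 → CONVERGES

Converges (p = 7 > 1)


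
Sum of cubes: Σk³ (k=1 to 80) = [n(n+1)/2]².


n(n+1)/2 = 80×81/2 = 3240
Σk³ = 3240² = 10497600

Σk³ = 10497600


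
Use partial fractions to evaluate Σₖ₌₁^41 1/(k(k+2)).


1/(k(k+2)) = (1/2)·(1/k - 1/(k+2)) (partial fractions)
Telescoping: Σ = (1/2)·(1 + 1/2 - 1/42 - 1/43) = 656/903

Sum = 656/903


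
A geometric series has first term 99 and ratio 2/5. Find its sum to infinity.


S∞ = a₁/(1-r) = 99/(1 - 2/5)
= 99/(3/5)
= 165

S∞ = 165


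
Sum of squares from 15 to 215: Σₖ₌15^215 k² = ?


Σₖ₌15^215 k² = Σₖ₌₁^215 k² − Σₖ₌₁^14 k²
= 215·216·431/6 − 14·15·29/6
= 3335940 − 1015 = 3334925

Σk² = 3334925


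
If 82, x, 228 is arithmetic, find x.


AM = (82 + 228)/2 = 310/2 = 155

AM = 155


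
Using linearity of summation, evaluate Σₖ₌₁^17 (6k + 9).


Σ(6k+9) = 6·Σk + 9·n
= 6·153 + 9·17
= 918 + 153 = 1071

Σ = 1071


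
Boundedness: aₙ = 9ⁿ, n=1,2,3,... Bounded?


aₙ = 9ⁿ → as n→∞, aₙ→∞ (since base 9 > 1)
No finite upper bound exists
The sequence is UNBOUNDED

Unbounded (aₙ → ∞ as n → ∞)


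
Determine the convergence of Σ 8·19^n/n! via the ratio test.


aₙ = 8·19^n/n!
a_{n+1}/aₙ = 19^(n+1)/(n+1)! × n!/19^n  (constant 8 cancels)
= 19/(n+1)
L = lim(n→∞) 19/(n+1) = 0
L < 1 → series CONVERGES

Converges (ratio test: L = 0 < 1)


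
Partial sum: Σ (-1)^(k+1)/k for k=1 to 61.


S = 1 - 1/2 + 1/3 - 1/4 + 1/5 - 1/6 + 1/7 - 1/8 ± ...
= 0.7013
(Full series converges to +ln(2) ≈ +0.6931)

S_61 = 0.7013


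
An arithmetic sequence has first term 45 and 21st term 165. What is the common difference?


d = (aₙ - a₁)/(n-1)
= (165 - 45)/(21-1)
= 120/20 = 6

d = 6


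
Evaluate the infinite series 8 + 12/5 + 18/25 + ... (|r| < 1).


S∞ = a₁/(1-r) = 8/(1 - 3/10)
= 8/(7/10)
= 80/7

S∞ = 80/7


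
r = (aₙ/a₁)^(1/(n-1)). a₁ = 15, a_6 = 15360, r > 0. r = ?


r^(n-1) = aₙ/a₁
r^5 = 15360/15 = 1024
r = 1024^(1/5)
= 4

r = 4


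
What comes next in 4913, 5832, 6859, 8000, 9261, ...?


Pattern: perfect cubes: n³
Terms: 4913, 5832, 6859, 8000, 9261
Next term = 10648

Next term = 10648


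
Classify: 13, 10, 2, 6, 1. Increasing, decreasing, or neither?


Differences: -3, -8, 4, -5
Difference at position 3 is +4 (> 0) but position 1 is -3 (< 0) — sequence both rises and falls
→ NOT monotonic

Not monotonic


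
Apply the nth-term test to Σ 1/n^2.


lim(n→∞) 1/n^2 = 0
lim aₙ = 0 → nth-term test is INCONCLUSIVE
(Need other tests; this is actually a convergent p-series with p=2 > 1)

Inconclusive (lim aₙ = 0; need another test)


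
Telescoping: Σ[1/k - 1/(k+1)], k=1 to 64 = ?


Telescoping: adjacent terms cancel.
= 1/1 - 1/65
= 1 - 1/65 = 64/65

Sum = 64/65


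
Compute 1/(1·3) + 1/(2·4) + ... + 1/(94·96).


1/(k(k+2)) = (1/2)·(1/k - 1/(k+2)) (partial fractions)
Telescoping: Σ = (1/2)·(1 + 1/2 - 1/95 - 1/96) = 13489/18240

Sum = 13489/18240


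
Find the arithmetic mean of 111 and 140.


AM = (111 + 140)/2 = 251/2 = 125.5

AM = 125.5


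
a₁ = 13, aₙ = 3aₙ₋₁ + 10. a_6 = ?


Computing step by step:
a_1 = 13
a_2 = 49
a_3 = 157
a_4 = 481
a_5 = 1453
a_6 = 4369


a_6 = 4369


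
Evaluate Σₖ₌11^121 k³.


Σₖ₌11^121 k³ = [121·122/2]² − [10·11/2]²
= 54479161 − 3025 = 54476136

Σk³ = 54476136


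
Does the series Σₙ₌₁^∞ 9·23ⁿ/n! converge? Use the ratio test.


aₙ = 9·23^n/n!
a_{n+1}/aₙ = 23^(n+1)/(n+1)! × n!/23^n  (constant 9 cancels)
= 23/(n+1)
L = lim(n→∞) 23/(n+1) = 0
L < 1 → series CONVERGES

Converges (ratio test: L = 0 < 1)


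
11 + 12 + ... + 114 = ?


Σₖ₌11^114 k = Σₖ₌₁^114 k − Σₖ₌₁^10 k
= 114·115/2 − 10·11/2
= 6555 − 55 = 6500

Σk = 6500


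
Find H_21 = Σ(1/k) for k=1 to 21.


H_21 = 1/1 + 1/2 + 1/3 + ... + 1/21
= 18858053/5173168
≈ 3.6454

H_21 = 18858053/5173168 ≈ 3.6454


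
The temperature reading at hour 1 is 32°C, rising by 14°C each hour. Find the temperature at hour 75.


aₙ = a₁ + (n-1)d
= 32 + (75-1)×14
= 32 + 1036
= 1068

a_75 = 1068


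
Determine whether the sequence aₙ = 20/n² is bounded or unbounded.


a₁ = 20, a₂ = 20/4, a₃ = 20/9, ...
0 < aₙ ≤ 20 for all n ≥ 1
The sequence IS bounded

Bounded (0 < aₙ ≤ 20)


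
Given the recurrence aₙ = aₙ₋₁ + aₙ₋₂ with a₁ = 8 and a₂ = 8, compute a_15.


Computing iteratively: 8, 8, 16, 24, 40, 64, 104, 168, 272, 440, 712, 1152, ...
a_15 = 4880

a_15 = 4880


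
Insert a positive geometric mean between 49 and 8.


GM = √(49×8) = √392 = 19.799

GM = 19.799


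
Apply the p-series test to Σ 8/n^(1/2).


p-series test: Σ c/n^p converges if p > 1, diverges if p ≤ 1 (constant c > 0 doesn't affect convergence).
p = 1/2
1/2 ≤ 1 → DIVERGES

Diverges (p = 1/2 ≤ 1)


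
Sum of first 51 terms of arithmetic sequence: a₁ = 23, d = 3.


aₙ = 23 + (51-1)×3 = 173
Sₙ = n(a₁+aₙ)/2 = 51×(23+173)/2
= 51×196/2 = 4998

S_51 = 4998


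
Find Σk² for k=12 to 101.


Σₖ₌12^101 k² = Σₖ₌₁^101 k² − Σₖ₌₁^11 k²
= 101·102·203/6 − 11·12·23/6
= 348551 − 506 = 348045

Σk² = 348045


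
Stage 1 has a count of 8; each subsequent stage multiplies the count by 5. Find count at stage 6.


aₙ = a₁·r^(n-1)
= 8×5^5
= 8×3125
= 25000

a_6 = 25000


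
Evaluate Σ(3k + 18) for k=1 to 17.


Σ(3k+18) = 3·Σk + 18·n
= 3·153 + 18·17
= 459 + 306 = 765

Σ = 765


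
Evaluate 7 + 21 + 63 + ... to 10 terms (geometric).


Sₙ = 7×(3^10 - 1)/(3 - 1)
= 7×(59049 - 1)/2
= 7×59048/2
= 206668

S_10 = 206668


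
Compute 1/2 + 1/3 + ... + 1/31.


Σₖ₌2^31 1/k = 1/2 + 1/3 + 1/4 + ... + 1/31
= 218572480850557/72201776446800
≈ 3.0272

Sum = 218572480850557/72201776446800 ≈ 3.0272


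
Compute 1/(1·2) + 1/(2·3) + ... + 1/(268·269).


1/(k(k+1)) = 1/k - 1/(k+1) (partial fractions)
Telescoping: Σ = 1 - 1/269 = 268/269

Sum = 268/269


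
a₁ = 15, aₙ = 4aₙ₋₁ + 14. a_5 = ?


Computing step by step:
a_1 = 15
a_2 = 74
a_3 = 310
a_4 = 1254
a_5 = 5030


a_5 = 5030


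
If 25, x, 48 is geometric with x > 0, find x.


GM = √(25×48) = √1200 = 34.641

GM = 34.641


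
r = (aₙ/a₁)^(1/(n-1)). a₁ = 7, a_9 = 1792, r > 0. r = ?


r^(n-1) = aₙ/a₁
r^8 = 1792/7 = 256
r = 256^(1/8)
= ±2; taking r > 0 gives r = 2

r = 2


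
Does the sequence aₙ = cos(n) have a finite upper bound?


For all n, -1 ≤ cos(n) ≤ 1, so -1 ≤ cos(n) ≤ 1
Lower bound: -1, Upper bound: 1
The sequence IS bounded

Bounded (-1 ≤ aₙ ≤ 1)


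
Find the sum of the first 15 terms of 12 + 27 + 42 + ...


aₙ = 12 + (15-1)×15 = 222
Sₙ = n(a₁+aₙ)/2 = 15×(12+222)/2
= 15×234/2 = 1755

S_15 = 1755


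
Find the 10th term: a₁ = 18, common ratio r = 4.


aₙ = a₁·r^(n-1)
= 18×4^9
= 18×262144
= 4718592

a_10 = 4718592


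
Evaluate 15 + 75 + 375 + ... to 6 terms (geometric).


Sₙ = 15×(5^6 - 1)/(5 - 1)
= 15×(15625 - 1)/4
= 15×15624/4
= 58590

S_6 = 58590


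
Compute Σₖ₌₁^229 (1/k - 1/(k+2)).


Telescoping with gap 2: two head and two tail terms survive.
= (1 + 1/2) - (1/230 + 1/231)
= 3/2 - 1/230 - 1/231 = 39617/26565

Sum = 39617/26565
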